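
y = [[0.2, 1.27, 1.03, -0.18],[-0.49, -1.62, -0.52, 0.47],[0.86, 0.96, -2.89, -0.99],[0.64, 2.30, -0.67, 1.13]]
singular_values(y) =[3.73, 2.93, 1.43, 0.05]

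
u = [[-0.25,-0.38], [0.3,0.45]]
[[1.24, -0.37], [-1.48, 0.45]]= u @ [[-3.72, 1.5], [-0.82, -0.01]]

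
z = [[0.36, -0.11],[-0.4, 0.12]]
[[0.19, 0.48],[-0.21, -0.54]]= z @ [[0.12, 1.20], [-1.34, -0.47]]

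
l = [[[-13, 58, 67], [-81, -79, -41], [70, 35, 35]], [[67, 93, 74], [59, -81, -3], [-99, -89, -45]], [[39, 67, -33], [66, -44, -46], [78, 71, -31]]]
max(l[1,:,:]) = 93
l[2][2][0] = 78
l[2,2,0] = 78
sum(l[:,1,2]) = -90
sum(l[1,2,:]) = -233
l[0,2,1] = 35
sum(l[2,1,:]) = -24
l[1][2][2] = -45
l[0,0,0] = -13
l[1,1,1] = -81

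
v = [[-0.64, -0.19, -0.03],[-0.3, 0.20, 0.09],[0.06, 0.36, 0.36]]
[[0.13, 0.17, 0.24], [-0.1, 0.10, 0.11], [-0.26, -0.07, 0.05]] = v @[[-0.05, -0.31, -0.35], [-0.46, 0.2, -0.12], [-0.26, -0.35, 0.31]]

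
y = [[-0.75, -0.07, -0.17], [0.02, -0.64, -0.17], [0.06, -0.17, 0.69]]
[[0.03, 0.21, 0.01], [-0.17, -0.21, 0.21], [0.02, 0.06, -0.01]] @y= [[-0.02, -0.14, -0.03], [0.14, 0.11, 0.21], [-0.01, -0.04, -0.02]]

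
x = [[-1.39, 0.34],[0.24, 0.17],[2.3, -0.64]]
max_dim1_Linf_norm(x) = 2.3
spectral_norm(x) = 2.79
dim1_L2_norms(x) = [1.43, 0.29, 2.39]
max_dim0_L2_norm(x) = 2.7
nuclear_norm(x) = 3.02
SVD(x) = [[-0.51, 0.11], [0.07, -0.98], [0.86, 0.14]] @ diag([2.789481717765856, 0.22932890408766282]) @ [[0.97, -0.25], [-0.25, -0.97]]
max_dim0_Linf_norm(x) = 2.3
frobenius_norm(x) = 2.80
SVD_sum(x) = [[-1.38,0.36], [0.18,-0.05], [2.31,-0.61]] + [[-0.01, -0.02], [0.06, 0.22], [-0.01, -0.03]]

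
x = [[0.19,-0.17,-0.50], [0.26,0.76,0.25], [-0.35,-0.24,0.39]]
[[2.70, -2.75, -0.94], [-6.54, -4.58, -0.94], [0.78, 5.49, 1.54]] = x @[[-2.8, -8.76, -5.73], [-6.22, -4.22, 0.93], [-4.34, 3.61, -0.61]]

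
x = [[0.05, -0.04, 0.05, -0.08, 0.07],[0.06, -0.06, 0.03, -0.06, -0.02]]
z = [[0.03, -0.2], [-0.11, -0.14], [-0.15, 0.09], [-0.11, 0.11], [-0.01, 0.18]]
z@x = [[-0.01, 0.01, -0.0, 0.01, 0.01], [-0.01, 0.01, -0.01, 0.02, -0.0], [-0.00, 0.0, -0.00, 0.01, -0.01], [0.0, -0.0, -0.0, 0.00, -0.01], [0.01, -0.01, 0.0, -0.01, -0.0]]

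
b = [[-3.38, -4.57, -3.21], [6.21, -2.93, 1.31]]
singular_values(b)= [7.61, 5.79]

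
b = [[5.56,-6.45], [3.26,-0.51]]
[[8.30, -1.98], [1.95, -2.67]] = b @ [[0.46, -0.89], [-0.89, -0.46]]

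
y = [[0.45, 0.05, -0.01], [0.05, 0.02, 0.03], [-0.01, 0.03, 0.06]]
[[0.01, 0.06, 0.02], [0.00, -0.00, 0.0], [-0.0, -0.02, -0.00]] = y @ [[0.01,0.16,0.02], [0.15,-0.22,0.22], [-0.11,-0.23,-0.18]]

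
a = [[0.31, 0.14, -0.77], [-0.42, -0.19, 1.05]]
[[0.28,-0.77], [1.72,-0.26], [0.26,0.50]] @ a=[[0.41, 0.19, -1.02], [0.64, 0.29, -1.60], [-0.13, -0.06, 0.32]]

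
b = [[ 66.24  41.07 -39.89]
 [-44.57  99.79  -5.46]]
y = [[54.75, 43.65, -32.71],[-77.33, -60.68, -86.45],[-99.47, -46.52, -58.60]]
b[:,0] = [66.24, -44.57]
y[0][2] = -32.71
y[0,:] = [54.75, 43.65, -32.71]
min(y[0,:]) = -32.71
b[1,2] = -5.46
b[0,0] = 66.24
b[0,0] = 66.24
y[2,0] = -99.47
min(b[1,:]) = -44.57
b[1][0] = -44.57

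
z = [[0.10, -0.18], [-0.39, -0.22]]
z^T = [[0.1, -0.39], [-0.18, -0.22]]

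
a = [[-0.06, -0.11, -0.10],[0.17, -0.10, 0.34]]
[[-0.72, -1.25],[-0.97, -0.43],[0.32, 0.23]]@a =[[-0.17,0.20,-0.35], [-0.01,0.15,-0.05], [0.02,-0.06,0.05]]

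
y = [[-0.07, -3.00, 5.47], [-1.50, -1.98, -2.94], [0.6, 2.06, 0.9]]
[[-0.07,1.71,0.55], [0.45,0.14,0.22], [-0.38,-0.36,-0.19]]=y @ [[0.15, -0.22, -0.17], [-0.18, -0.20, -0.07], [-0.11, 0.20, 0.06]]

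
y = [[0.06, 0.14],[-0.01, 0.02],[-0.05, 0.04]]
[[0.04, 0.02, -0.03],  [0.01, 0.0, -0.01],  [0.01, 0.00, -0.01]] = y@[[0.01,0.01,0.04], [0.29,0.13,-0.25]]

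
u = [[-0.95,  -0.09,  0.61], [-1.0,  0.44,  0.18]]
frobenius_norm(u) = 1.58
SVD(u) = [[-0.72, -0.7], [-0.70, 0.72]] @ diag([1.5082916920697411, 0.48348337265452734]) @ [[0.91,-0.16,-0.37],[-0.11,0.78,-0.61]]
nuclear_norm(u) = 1.99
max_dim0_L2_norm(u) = 1.38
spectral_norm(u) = 1.51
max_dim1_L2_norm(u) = 1.13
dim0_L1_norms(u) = [1.95, 0.53, 0.79]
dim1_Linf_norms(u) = [0.95, 1.0]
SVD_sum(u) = [[-0.99, 0.17, 0.4],[-0.96, 0.17, 0.39]] + [[0.04, -0.26, 0.21], [-0.04, 0.27, -0.21]]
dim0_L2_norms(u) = [1.38, 0.45, 0.64]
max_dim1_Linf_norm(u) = 1.0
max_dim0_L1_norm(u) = 1.95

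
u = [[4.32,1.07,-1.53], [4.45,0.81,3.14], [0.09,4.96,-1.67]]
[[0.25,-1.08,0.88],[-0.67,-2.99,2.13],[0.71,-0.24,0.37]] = u@[[-0.03,-0.35,0.26], [0.08,-0.18,0.16], [-0.19,-0.41,0.27]]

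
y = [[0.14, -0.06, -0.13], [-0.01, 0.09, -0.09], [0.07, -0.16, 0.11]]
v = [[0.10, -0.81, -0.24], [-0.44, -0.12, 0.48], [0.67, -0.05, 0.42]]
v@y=[[0.01, -0.04, 0.03],[-0.03, -0.06, 0.12],[0.12, -0.11, -0.04]]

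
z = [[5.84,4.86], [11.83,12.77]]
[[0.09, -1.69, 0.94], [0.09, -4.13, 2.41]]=z @[[0.04, -0.09, 0.02], [-0.03, -0.24, 0.17]]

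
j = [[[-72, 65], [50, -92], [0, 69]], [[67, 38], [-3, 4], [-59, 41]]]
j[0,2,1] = 69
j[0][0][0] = -72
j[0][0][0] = -72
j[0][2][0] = 0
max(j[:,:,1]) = 69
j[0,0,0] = -72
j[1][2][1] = 41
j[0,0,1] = 65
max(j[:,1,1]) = 4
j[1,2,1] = 41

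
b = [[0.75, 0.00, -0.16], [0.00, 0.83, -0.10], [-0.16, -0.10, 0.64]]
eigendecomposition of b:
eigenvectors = [[0.53, -0.66, 0.53], [0.25, 0.72, 0.65], [0.81, 0.21, -0.55]]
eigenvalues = [0.5, 0.8, 0.91]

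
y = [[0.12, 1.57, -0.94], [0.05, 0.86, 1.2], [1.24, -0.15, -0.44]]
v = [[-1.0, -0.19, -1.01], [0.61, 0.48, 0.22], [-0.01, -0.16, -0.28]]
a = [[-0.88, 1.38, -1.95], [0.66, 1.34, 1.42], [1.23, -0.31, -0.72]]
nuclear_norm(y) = 4.59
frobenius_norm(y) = 2.70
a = v + y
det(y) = 3.36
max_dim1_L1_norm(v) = 2.2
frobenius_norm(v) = 1.68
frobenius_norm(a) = 3.59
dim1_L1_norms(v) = [2.2, 1.31, 0.45]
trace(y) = 0.54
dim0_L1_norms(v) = [1.62, 0.83, 1.51]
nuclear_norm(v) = 2.27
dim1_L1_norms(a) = [4.21, 3.42, 2.26]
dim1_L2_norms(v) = [1.43, 0.81, 0.32]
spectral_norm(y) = 1.85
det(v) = 0.16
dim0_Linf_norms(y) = [1.24, 1.57, 1.2]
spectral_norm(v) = 1.60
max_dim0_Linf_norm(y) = 1.57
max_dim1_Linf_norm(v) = 1.01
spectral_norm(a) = 2.69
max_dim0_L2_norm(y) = 1.8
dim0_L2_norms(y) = [1.25, 1.8, 1.59]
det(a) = 7.14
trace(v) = -0.80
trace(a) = -0.26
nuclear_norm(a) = 6.00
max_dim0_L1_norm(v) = 1.62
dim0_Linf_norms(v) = [1.0, 0.48, 1.01]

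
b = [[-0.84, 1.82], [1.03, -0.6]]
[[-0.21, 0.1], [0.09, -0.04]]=b @ [[0.03,  -0.01], [-0.1,  0.05]]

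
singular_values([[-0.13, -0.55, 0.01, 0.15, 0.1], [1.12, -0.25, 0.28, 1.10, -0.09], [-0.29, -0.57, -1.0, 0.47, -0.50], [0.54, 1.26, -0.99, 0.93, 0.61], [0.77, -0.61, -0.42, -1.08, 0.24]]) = [2.22, 1.5, 1.44, 1.39, 0.38]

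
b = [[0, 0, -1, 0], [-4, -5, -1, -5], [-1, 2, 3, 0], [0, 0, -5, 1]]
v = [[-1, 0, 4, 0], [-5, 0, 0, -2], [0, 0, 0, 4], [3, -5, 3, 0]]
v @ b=[[-4, 8, 13, 0], [0, 0, 15, -2], [0, 0, -20, 4], [17, 31, 11, 25]]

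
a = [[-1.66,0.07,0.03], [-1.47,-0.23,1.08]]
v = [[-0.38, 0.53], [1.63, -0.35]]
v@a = [[-0.15, -0.15, 0.56], [-2.19, 0.19, -0.33]]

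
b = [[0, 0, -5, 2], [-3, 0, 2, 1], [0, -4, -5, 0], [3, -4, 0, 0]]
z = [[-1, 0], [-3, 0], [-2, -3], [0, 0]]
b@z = [[10, 15], [-1, -6], [22, 15], [9, 0]]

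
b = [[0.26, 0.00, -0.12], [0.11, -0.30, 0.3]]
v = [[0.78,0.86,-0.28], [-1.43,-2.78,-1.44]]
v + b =[[1.04,0.86,-0.4],[-1.32,-3.08,-1.14]]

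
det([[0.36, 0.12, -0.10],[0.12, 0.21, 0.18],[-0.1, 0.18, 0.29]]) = -0.000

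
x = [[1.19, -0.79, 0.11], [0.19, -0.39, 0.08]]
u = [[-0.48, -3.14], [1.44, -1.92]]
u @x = [[-1.17, 1.6, -0.3], [1.35, -0.39, 0.00]]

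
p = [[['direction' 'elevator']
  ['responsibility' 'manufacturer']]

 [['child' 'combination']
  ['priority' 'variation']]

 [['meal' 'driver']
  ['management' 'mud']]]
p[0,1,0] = 'responsibility'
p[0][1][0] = 'responsibility'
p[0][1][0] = 'responsibility'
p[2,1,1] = 'mud'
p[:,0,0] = ['direction', 'child', 'meal']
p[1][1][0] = 'priority'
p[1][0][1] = 'combination'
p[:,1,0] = ['responsibility', 'priority', 'management']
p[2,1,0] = 'management'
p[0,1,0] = 'responsibility'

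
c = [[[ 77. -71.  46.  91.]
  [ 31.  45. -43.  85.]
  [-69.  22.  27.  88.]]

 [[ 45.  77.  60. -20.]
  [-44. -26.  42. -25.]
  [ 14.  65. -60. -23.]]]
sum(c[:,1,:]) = 65.0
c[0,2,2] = 27.0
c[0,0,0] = 77.0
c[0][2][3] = 88.0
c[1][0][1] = 77.0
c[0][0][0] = 77.0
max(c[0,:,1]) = 45.0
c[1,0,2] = 60.0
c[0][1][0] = 31.0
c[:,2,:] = [[-69.0, 22.0, 27.0, 88.0], [14.0, 65.0, -60.0, -23.0]]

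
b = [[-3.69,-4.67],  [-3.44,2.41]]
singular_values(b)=[5.96, 4.19]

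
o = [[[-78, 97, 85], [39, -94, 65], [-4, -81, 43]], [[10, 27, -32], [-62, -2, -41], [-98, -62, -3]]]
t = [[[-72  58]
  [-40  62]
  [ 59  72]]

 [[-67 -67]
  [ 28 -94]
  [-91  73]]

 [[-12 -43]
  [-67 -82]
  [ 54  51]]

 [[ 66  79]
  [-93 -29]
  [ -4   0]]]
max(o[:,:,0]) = 39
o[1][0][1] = 27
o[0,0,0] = -78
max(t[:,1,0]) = 28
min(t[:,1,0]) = -93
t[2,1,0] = -67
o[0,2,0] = -4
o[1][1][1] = -2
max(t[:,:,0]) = 66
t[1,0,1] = -67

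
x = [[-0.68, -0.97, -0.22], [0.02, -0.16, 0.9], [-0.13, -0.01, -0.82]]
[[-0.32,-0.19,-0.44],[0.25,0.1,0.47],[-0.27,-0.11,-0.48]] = x @ [[0.74, -0.24, 0.22], [-0.24, 0.33, 0.17], [0.22, 0.17, 0.55]]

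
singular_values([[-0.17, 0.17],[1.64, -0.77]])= [1.83, 0.08]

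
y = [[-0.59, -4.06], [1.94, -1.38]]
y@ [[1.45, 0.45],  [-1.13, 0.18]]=[[3.73, -1.0], [4.37, 0.62]]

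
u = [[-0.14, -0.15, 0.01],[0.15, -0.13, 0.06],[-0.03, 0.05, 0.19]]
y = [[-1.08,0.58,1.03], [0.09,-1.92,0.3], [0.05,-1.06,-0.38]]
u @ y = [[0.14, 0.20, -0.19], [-0.17, 0.27, 0.09], [0.05, -0.31, -0.09]]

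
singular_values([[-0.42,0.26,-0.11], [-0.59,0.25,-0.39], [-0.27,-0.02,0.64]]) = [0.9, 0.7, 0.08]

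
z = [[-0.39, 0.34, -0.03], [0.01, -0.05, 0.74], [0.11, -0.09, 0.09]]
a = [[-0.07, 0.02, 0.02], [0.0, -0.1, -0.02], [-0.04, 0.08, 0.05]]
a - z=[[0.32, -0.32, 0.05], [-0.01, -0.05, -0.76], [-0.15, 0.17, -0.04]]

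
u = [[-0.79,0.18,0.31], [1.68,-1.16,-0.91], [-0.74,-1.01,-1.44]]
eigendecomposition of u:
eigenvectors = [[(0.08-0.18j), (0.08+0.18j), (-0.21+0j)], [-0.71+0.00j, (-0.71-0j), (0.75+0j)], [(0.67-0.08j), 0.67+0.08j, 0.63+0.00j]]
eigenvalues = [(-0.5+0.31j), (-0.5-0.31j), (-2.39+0j)]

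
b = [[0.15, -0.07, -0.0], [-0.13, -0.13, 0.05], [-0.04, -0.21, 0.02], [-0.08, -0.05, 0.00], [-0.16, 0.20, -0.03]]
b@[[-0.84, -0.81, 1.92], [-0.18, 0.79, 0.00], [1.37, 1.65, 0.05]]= [[-0.11, -0.18, 0.29],[0.2, 0.09, -0.25],[0.1, -0.1, -0.08],[0.08, 0.03, -0.15],[0.06, 0.24, -0.31]]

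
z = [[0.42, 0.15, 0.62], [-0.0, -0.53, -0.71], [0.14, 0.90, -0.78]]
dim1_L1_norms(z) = [1.19, 1.24, 1.82]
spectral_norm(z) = 1.27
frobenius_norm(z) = 1.68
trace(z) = -0.89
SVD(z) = [[-0.41,-0.47,-0.78],[0.34,0.72,-0.61],[0.85,-0.51,-0.14]] @ diag([1.2684862843113003, 1.0328873098998739, 0.36109050328403]) @ [[-0.04, 0.41, -0.91], [-0.26, -0.88, -0.39], [-0.96, 0.22, 0.14]]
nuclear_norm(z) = 2.66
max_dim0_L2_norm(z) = 1.22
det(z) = 0.47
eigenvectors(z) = [[(1+0j), (-0.24-0.25j), (-0.24+0.25j)], [(-0.05+0j), (0.12+0.62j), (0.12-0.62j)], [0.07+0.00j, 0.69+0.00j, 0.69-0.00j]]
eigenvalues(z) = [(0.46+0j), (-0.67+0.76j), (-0.67-0.76j)]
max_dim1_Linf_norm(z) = 0.9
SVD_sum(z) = [[0.02, -0.21, 0.47], [-0.02, 0.18, -0.39], [-0.05, 0.44, -0.98]] + [[0.12,0.43,0.19], [-0.19,-0.66,-0.29], [0.14,0.47,0.21]] + [[0.27,-0.06,-0.04], [0.21,-0.05,-0.03], [0.05,-0.01,-0.01]]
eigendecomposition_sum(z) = [[0.46+0.00j,  (0.18-0j),  0.12+0.00j], [(-0.02+0j),  -0.01+0.00j,  (-0.01+0j)], [0.03+0.00j,  (0.01-0j),  (0.01+0j)]] + [[(-0.02-0.02j), (-0.02-0.29j), 0.25+0.03j], [0.01+0.05j, -0.26+0.46j, -0.35-0.30j], [(0.05-0j), (0.44+0.37j), -0.39+0.32j]] + [[(-0.02+0.02j),(-0.02+0.29j),(0.25-0.03j)], [(0.01-0.05j),(-0.26-0.46j),(-0.35+0.3j)], [0.05+0.00j,0.44-0.37j,-0.39-0.32j]]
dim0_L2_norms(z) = [0.44, 1.06, 1.22]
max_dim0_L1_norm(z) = 2.11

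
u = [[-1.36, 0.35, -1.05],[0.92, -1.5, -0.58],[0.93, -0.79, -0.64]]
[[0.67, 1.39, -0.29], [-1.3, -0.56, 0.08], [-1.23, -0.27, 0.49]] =u @ [[-0.84, -0.43, 0.68], [0.16, 0.36, 0.53], [0.5, -0.65, -0.43]]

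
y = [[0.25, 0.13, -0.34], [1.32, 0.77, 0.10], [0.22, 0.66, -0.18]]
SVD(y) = [[-0.17, 0.36, -0.92], [-0.92, -0.38, 0.02], [-0.34, 0.85, 0.40]] @ diag([1.6464168762054567, 0.49884275452137133, 0.3117168202189235]) @ [[-0.81, -0.58, 0.02], [-0.46, 0.62, -0.63], [-0.36, 0.52, 0.78]]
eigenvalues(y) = [(0.67+0.26j), (0.67-0.26j), (-0.5+0j)]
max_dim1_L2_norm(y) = 1.53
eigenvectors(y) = [[(0.1-0.16j),0.10+0.16j,0.43+0.00j], [(-0.8+0j),-0.80-0.00j,-0.50+0.00j], [-0.56+0.13j,-0.56-0.13j,(0.75+0j)]]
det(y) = -0.26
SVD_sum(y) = [[0.23, 0.17, -0.00],  [1.23, 0.89, -0.03],  [0.46, 0.33, -0.01]] + [[-0.08, 0.11, -0.11], [0.09, -0.12, 0.12], [-0.2, 0.26, -0.27]] + [[0.10, -0.15, -0.22], [-0.0, 0.00, 0.01], [-0.04, 0.06, 0.1]]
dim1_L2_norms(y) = [0.44, 1.53, 0.72]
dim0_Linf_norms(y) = [1.32, 0.77, 0.34]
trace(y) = 0.84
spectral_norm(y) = 1.65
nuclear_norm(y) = 2.46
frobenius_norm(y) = 1.75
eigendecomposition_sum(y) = [[0.18+0.28j, 0.02+0.14j, (-0.09-0.07j)], [0.59-1.26j, (0.44-0.37j), (-0.04+0.48j)], [(0.21-0.97j), 0.25-0.32j, 0.05+0.34j]] + [[0.18-0.28j, 0.02-0.14j, -0.09+0.07j], [(0.59+1.26j), 0.44+0.37j, -0.04-0.48j], [(0.21+0.97j), 0.25+0.32j, (0.05-0.34j)]] + [[-0.12-0.00j, 0.09-0.00j, -0.15+0.00j], [(0.14+0j), -0.11+0.00j, 0.18-0.00j], [-0.21-0.00j, (0.16-0j), (-0.27+0j)]]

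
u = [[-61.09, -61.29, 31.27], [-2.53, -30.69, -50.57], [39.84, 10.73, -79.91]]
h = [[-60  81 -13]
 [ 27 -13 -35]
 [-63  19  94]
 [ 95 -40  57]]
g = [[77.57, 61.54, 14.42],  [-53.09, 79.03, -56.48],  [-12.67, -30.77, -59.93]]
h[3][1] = -40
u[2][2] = -79.91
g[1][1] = 79.03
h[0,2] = -13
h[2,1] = 19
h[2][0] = -63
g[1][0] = -53.09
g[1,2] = -56.48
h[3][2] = 57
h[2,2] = 94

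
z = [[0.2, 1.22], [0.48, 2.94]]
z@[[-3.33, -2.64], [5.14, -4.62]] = [[5.6, -6.16], [13.51, -14.85]]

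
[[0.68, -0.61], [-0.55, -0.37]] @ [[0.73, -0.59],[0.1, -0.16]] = [[0.44, -0.3],[-0.44, 0.38]]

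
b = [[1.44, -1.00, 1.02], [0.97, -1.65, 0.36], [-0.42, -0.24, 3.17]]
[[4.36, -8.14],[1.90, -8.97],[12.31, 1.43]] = b @ [[0.11, -3.42], [-0.24, 3.48], [3.88, 0.26]]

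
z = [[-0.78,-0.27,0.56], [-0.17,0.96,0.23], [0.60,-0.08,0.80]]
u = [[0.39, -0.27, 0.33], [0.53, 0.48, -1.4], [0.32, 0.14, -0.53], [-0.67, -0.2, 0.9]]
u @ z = [[-0.06, -0.39, 0.42], [-1.34, 0.43, -0.71], [-0.59, 0.09, -0.21], [1.10, -0.08, 0.3]]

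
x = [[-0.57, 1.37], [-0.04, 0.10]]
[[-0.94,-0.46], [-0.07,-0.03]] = x@[[1.62, -0.86], [-0.01, -0.69]]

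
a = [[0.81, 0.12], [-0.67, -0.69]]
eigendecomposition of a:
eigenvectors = [[0.91, -0.08], [-0.42, 1.00]]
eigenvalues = [0.75, -0.63]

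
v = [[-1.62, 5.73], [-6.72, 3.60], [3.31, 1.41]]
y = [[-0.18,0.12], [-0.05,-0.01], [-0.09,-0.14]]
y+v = [[-1.8, 5.85], [-6.77, 3.59], [3.22, 1.27]]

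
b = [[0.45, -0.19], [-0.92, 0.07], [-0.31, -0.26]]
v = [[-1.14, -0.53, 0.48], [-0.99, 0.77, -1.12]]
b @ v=[[-0.32,  -0.38,  0.43], [0.98,  0.54,  -0.52], [0.61,  -0.04,  0.14]]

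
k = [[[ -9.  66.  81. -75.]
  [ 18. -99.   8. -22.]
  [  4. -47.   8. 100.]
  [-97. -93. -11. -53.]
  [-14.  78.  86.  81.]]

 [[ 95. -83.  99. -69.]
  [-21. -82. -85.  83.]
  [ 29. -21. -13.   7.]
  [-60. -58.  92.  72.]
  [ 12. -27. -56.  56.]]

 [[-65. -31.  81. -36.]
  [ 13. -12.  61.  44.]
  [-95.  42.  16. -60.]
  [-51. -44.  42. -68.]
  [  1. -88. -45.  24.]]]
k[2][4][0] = 1.0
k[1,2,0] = 29.0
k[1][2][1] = -21.0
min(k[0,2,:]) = -47.0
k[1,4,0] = 12.0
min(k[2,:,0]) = -95.0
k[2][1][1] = -12.0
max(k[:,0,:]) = 99.0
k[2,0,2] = 81.0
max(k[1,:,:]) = 99.0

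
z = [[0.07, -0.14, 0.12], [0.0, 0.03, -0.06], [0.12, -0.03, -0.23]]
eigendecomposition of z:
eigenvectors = [[0.26, -0.93, -0.73], [-0.19, 0.18, -0.62], [-0.95, -0.32, -0.30]]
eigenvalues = [-0.27, 0.14, 0.0]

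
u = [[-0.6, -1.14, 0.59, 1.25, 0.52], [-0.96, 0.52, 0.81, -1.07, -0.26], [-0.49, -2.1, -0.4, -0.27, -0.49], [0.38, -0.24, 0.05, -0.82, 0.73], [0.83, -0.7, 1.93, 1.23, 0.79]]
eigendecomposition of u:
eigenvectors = [[-0.43+0.00j,  (0.08-0.04j),  0.08+0.04j,  0.76+0.00j,  0.76-0.00j], [0.43+0.00j,  (-0.03-0.4j),  (-0.03+0.4j),  (0.03+0.06j),  0.03-0.06j], [(-0.1+0j),  0.67+0.00j,  (0.67-0j),  (0.22+0.13j),  0.22-0.13j], [-0.26+0.00j,  -0.18-0.03j,  (-0.18+0.03j),  (-0.39+0.25j),  (-0.39-0.25j)], [(-0.74+0j),  -0.19-0.57j,  -0.19+0.57j,  (-0.24-0.27j),  -0.24+0.27j]]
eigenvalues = [(2.35+0j), (-0.15+1.72j), (-0.15-1.72j), (-1.28+0.24j), (-1.28-0.24j)]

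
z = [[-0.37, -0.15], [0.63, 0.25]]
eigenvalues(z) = [-0.1, -0.02]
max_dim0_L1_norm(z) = 1.0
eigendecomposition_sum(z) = [[-0.44, -0.19], [0.79, 0.34]] + [[0.07,0.04], [-0.16,-0.09]]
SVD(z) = [[-0.51, 0.86], [0.86, 0.51]] @ diag([0.7866343088172303, 0.002542477460724037]) @ [[0.93, 0.37],[0.37, -0.93]]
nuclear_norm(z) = 0.79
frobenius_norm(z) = 0.79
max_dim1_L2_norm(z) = 0.68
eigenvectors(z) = [[-0.49, 0.39],[0.87, -0.92]]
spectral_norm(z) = 0.79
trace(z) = -0.12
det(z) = 0.00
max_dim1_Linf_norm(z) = 0.63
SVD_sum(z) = [[-0.37,-0.15],[0.63,0.25]] + [[0.0, -0.00],[0.0, -0.00]]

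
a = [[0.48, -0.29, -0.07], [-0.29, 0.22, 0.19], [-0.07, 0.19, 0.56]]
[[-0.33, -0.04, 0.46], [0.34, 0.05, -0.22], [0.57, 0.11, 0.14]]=a@[[-0.23, -0.50, 0.84], [0.56, -0.77, -0.3], [0.8, 0.39, 0.46]]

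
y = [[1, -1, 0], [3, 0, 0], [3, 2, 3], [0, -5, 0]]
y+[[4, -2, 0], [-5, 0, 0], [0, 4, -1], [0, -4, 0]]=[[5, -3, 0], [-2, 0, 0], [3, 6, 2], [0, -9, 0]]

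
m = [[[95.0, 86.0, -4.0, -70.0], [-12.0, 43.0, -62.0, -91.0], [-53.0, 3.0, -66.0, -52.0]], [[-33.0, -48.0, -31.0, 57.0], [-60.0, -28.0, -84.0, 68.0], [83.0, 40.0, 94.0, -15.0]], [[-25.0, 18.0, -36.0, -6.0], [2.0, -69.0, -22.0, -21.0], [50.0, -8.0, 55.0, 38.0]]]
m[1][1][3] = 68.0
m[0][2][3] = -52.0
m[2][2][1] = -8.0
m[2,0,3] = -6.0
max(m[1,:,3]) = 68.0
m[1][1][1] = -28.0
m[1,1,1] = -28.0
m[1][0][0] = -33.0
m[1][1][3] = 68.0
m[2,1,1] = -69.0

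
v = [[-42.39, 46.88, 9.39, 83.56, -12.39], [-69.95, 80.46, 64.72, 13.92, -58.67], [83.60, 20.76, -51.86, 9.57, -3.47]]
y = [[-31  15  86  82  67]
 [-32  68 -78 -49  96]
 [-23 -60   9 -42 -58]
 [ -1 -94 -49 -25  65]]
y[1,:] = [-32, 68, -78, -49, 96]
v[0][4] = -12.39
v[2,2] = -51.86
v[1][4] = -58.67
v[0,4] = -12.39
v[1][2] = 64.72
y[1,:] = [-32, 68, -78, -49, 96]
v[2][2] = -51.86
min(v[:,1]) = 20.76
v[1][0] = -69.95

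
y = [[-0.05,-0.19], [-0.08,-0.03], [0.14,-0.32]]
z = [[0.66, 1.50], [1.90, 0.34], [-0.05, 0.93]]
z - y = [[0.71, 1.69], [1.98, 0.37], [-0.19, 1.25]]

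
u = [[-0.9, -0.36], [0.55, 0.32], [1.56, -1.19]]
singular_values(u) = [2.06, 0.97]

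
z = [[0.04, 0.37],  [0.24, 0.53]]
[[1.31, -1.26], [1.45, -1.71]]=z@ [[-2.30,0.51], [3.78,-3.46]]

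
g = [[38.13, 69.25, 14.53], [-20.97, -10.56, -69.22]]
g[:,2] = [14.53, -69.22]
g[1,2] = -69.22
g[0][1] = 69.25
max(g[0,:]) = 69.25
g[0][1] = 69.25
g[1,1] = -10.56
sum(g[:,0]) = 17.160000000000004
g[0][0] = 38.13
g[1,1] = -10.56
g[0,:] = [38.13, 69.25, 14.53]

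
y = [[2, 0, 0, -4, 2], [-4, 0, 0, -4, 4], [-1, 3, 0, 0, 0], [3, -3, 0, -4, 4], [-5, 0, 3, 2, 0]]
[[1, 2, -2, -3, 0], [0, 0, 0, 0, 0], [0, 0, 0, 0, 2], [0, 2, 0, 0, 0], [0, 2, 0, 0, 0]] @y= [[-13, 3, 0, 0, -2], [0, 0, 0, 0, 0], [-10, 0, 6, 4, 0], [-8, 0, 0, -8, 8], [-8, 0, 0, -8, 8]]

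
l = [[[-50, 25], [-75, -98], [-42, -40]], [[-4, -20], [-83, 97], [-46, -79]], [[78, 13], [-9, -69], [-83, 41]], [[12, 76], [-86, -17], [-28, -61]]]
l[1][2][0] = -46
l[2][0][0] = 78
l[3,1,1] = -17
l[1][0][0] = -4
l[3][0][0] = 12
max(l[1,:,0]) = -4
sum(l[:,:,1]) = -132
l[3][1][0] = -86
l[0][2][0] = -42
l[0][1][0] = -75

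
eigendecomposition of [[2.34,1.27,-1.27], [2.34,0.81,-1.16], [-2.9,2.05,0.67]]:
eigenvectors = [[(-0.73+0j),-0.37+0.00j,(-0.37-0j)], [-0.64+0.00j,(-0.21-0.04j),(-0.21+0.04j)], [(0.24+0j),(-0.9+0j),(-0.9-0j)]]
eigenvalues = [(3.89+0j), (-0.04+0.09j), (-0.04-0.09j)]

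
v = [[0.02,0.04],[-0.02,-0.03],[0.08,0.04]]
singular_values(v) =[0.1, 0.03]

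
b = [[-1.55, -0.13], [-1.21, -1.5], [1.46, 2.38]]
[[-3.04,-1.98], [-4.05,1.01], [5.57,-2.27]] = b @ [[1.86, 1.43], [1.20, -1.83]]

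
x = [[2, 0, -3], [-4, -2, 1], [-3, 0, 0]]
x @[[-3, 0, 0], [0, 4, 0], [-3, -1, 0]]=[[3, 3, 0], [9, -9, 0], [9, 0, 0]]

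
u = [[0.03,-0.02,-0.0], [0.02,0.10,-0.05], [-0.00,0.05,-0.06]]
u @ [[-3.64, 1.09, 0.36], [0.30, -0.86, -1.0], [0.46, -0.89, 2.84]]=[[-0.12, 0.05, 0.03], [-0.07, -0.02, -0.23], [-0.01, 0.01, -0.22]]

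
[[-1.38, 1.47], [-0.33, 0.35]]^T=[[-1.38, -0.33], [1.47, 0.35]]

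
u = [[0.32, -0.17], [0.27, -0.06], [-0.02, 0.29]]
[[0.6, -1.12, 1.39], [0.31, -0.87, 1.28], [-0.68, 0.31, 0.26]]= u@ [[0.64, -3.04, 5.02],[-2.31, 0.86, 1.25]]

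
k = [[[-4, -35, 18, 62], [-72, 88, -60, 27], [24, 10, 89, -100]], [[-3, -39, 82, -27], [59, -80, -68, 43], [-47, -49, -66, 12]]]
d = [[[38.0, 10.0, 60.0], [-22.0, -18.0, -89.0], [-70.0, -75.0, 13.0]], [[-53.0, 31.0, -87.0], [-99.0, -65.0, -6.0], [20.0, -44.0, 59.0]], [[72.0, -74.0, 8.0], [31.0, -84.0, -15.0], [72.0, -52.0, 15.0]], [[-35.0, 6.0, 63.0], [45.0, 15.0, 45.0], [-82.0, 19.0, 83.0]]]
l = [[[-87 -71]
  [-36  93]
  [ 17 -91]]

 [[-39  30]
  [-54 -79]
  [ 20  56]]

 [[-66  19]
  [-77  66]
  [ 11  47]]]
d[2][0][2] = 8.0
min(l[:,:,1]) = -91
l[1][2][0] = 20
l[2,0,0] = -66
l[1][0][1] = 30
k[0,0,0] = -4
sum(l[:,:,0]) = -311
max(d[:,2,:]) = 83.0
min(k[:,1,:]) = -80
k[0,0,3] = 62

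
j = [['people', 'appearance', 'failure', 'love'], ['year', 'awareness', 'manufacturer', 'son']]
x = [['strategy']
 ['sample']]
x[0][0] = 'strategy'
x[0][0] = 'strategy'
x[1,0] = 'sample'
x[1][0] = 'sample'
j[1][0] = 'year'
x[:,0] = ['strategy', 'sample']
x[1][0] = 'sample'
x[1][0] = 'sample'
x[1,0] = 'sample'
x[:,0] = ['strategy', 'sample']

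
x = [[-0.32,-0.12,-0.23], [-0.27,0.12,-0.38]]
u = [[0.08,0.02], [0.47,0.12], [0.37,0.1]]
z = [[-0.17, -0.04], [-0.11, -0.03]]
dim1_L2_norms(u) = [0.08, 0.49, 0.38]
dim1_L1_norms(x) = [0.67, 0.77]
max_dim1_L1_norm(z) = 0.21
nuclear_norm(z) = 0.21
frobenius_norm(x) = 0.63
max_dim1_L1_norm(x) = 0.77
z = x @ u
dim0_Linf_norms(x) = [0.32, 0.12, 0.38]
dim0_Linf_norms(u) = [0.47, 0.12]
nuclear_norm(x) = 0.80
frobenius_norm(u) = 0.62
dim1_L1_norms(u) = [0.1, 0.59, 0.47]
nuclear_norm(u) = 0.63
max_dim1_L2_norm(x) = 0.48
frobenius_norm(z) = 0.21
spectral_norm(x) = 0.60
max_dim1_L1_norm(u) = 0.59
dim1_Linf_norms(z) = [0.17, 0.11]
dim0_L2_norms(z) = [0.2, 0.05]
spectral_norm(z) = 0.21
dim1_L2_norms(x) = [0.41, 0.48]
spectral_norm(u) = 0.62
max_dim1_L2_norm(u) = 0.49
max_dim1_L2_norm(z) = 0.17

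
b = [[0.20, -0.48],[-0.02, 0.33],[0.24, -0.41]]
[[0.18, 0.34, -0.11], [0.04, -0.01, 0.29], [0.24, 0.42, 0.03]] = b @ [[1.34, 1.90, 1.8], [0.19, 0.08, 0.98]]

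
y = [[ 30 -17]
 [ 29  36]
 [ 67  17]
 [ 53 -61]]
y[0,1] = -17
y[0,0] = 30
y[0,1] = -17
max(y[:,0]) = 67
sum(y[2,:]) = 84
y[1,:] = [29, 36]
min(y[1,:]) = 29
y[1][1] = 36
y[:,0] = [30, 29, 67, 53]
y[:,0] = [30, 29, 67, 53]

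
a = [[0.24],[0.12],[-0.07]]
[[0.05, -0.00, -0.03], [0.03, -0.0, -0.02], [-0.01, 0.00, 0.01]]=a@[[0.21, -0.02, -0.14]]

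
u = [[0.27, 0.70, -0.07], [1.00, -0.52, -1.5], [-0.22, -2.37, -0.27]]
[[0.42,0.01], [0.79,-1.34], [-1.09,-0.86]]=u @ [[-0.10, -1.31], [0.56, 0.5], [-0.79, -0.15]]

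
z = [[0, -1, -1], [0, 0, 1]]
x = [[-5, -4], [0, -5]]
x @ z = [[0, 5, 1], [0, 0, -5]]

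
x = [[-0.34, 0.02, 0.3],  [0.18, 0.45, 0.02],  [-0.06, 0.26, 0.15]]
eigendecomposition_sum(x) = [[0.02, 0.11, 0.02], [0.08, 0.43, 0.09], [0.06, 0.29, 0.06]] + [[-0.36,-0.09,0.28], [0.1,0.03,-0.07], [-0.12,-0.03,0.09]] + [[0.00, 0.0, -0.00], [-0.00, -0.0, 0.0], [0.0, 0.0, -0.0]]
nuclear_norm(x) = 1.03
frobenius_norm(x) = 0.73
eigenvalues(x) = [0.51, -0.25, -0.0]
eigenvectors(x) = [[0.21, 0.92, 0.63], [0.81, -0.25, -0.28], [0.55, 0.3, 0.72]]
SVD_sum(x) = [[-0.02, -0.06, -0.01], [0.15, 0.46, 0.05], [0.08, 0.23, 0.02]] + [[-0.32, 0.08, 0.31], [0.03, -0.01, -0.03], [-0.13, 0.03, 0.13]] + [[0.0,-0.0,0.0],[0.0,-0.00,0.00],[-0.00,0.0,-0.0]]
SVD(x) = [[0.11,0.92,-0.38],[-0.89,-0.08,-0.45],[-0.44,0.39,0.81]] @ diag([0.543510352663839, 0.48948371089928705, 0.0014809832856422986]) @ [[-0.31, -0.94, -0.09], [-0.71, 0.17, 0.68], [-0.62, 0.28, -0.73]]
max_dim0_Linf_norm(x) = 0.45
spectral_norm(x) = 0.54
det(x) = 0.00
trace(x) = 0.26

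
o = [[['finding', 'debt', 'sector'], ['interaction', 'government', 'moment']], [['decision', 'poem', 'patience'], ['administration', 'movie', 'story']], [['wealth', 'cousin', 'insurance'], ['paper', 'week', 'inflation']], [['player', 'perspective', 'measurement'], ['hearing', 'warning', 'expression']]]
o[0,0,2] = 'sector'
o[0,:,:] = [['finding', 'debt', 'sector'], ['interaction', 'government', 'moment']]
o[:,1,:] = [['interaction', 'government', 'moment'], ['administration', 'movie', 'story'], ['paper', 'week', 'inflation'], ['hearing', 'warning', 'expression']]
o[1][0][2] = 'patience'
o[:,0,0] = ['finding', 'decision', 'wealth', 'player']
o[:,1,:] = [['interaction', 'government', 'moment'], ['administration', 'movie', 'story'], ['paper', 'week', 'inflation'], ['hearing', 'warning', 'expression']]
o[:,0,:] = [['finding', 'debt', 'sector'], ['decision', 'poem', 'patience'], ['wealth', 'cousin', 'insurance'], ['player', 'perspective', 'measurement']]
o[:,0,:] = [['finding', 'debt', 'sector'], ['decision', 'poem', 'patience'], ['wealth', 'cousin', 'insurance'], ['player', 'perspective', 'measurement']]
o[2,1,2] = 'inflation'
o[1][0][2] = 'patience'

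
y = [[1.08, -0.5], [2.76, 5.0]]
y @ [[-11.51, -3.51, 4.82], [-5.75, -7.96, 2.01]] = [[-9.56, 0.19, 4.20], [-60.52, -49.49, 23.35]]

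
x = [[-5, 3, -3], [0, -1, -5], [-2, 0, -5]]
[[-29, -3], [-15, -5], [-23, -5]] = x @ [[4, 0], [0, 0], [3, 1]]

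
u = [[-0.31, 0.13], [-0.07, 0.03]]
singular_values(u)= [0.34, 0.0]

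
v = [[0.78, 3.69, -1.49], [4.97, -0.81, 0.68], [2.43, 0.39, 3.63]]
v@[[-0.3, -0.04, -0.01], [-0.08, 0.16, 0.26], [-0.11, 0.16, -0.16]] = [[-0.37,0.32,1.19], [-1.50,-0.22,-0.37], [-1.16,0.55,-0.50]]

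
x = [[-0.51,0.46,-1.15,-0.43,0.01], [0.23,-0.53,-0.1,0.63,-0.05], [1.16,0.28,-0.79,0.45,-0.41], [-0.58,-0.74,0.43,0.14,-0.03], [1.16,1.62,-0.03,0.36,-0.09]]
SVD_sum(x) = [[0.15, 0.16, -0.06, 0.04, -0.02], [-0.05, -0.06, 0.02, -0.01, 0.01], [0.83, 0.87, -0.35, 0.2, -0.13], [-0.64, -0.67, 0.27, -0.15, 0.1], [1.26, 1.32, -0.53, 0.30, -0.20]] + [[-0.66, 0.45, -0.85, -0.67, 0.09], [0.26, -0.18, 0.34, 0.27, -0.04], [0.11, -0.08, 0.14, 0.11, -0.02], [0.15, -0.1, 0.19, 0.15, -0.02], [0.09, -0.06, 0.12, 0.09, -0.01]] + [[0.06, -0.19, -0.23, 0.09, -0.07],[0.12, -0.35, -0.43, 0.18, -0.13],[0.17, -0.49, -0.6, 0.25, -0.19],[0.01, -0.03, -0.03, 0.01, -0.01],[-0.11, 0.31, 0.39, -0.16, 0.12]] + [[-0.07,0.04,-0.01,0.11,0.02], [-0.12,0.07,-0.02,0.20,0.04], [0.07,-0.04,0.01,-0.11,-0.02], [-0.07,0.04,-0.01,0.12,0.03], [-0.08,0.04,-0.01,0.13,0.03]] + [[-0.0, 0.00, 0.0, 0.00, -0.01], [0.02, -0.01, -0.01, -0.0, 0.07], [-0.01, 0.01, 0.01, 0.00, -0.05], [-0.03, 0.02, 0.02, 0.0, -0.13], [-0.01, 0.0, 0.0, 0.0, -0.02]]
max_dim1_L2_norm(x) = 2.03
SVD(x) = [[0.09, 0.89, -0.26, -0.35, -0.08], [-0.03, -0.36, -0.50, -0.65, 0.45], [0.50, -0.15, -0.69, 0.36, -0.34], [-0.39, -0.20, -0.04, -0.39, -0.81], [0.77, -0.13, 0.45, -0.42, -0.15]] @ diag([2.52610339715123, 1.5099099657541306, 1.2283104054337253, 0.37786749858740093, 0.1629209121994806]) @ [[0.65, 0.68, -0.27, 0.15, -0.10], [-0.49, 0.34, -0.63, -0.50, 0.07], [-0.2, 0.57, 0.71, -0.29, 0.22], [0.49, -0.28, 0.09, -0.80, -0.18], [0.24, -0.13, -0.13, -0.03, 0.95]]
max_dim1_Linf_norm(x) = 1.62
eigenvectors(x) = [[-0.12-0.44j,(-0.12+0.44j),(-0.39+0j),0.19-0.27j,0.19+0.27j], [(-0.18-0.1j),-0.18+0.10j,(0.49+0j),0.04+0.28j,0.04-0.28j], [-0.64+0.00j,(-0.64-0j),(0.14+0j),(-0.13+0.04j),-0.13-0.04j], [0.19-0.09j,0.19+0.09j,(0.07+0j),-0.18+0.47j,(-0.18-0.47j)], [(-0.3+0.46j),(-0.3-0.46j),-0.76+0.00j,0.73+0.00j,0.73-0.00j]]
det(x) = -0.29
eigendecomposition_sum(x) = [[-0.24+0.49j,(-0.09+0.21j),(-0.43-0.21j),(-0.05+0.17j),(-0.02-0.14j)], [0.08+0.23j,0.04+0.09j,-0.20+0.07j,0.04+0.07j,-0.05-0.03j], [(0.57+0.5j),0.25+0.20j,(-0.44+0.5j),0.21+0.13j,(-0.19-0.02j)], [(-0.24-0.06j),-0.10-0.02j,(0.05-0.21j),-0.08-0.01j,(0.06-0.02j)], [(0.63-0.18j),0.27-0.09j,(0.16+0.55j),(0.19-0.09j),-0.11+0.13j]] + [[(-0.24-0.49j), -0.09-0.21j, (-0.43+0.21j), -0.05-0.17j, -0.02+0.14j], [0.08-0.23j, 0.04-0.09j, (-0.2-0.07j), 0.04-0.07j, -0.05+0.03j], [0.57-0.50j, 0.25-0.20j, -0.44-0.50j, 0.21-0.13j, -0.19+0.02j], [-0.24+0.06j, (-0.1+0.02j), (0.05+0.21j), (-0.08+0.01j), 0.06+0.02j], [(0.63+0.18j), (0.27+0.09j), (0.16-0.55j), (0.19+0.09j), -0.11-0.13j]] + [[(-0.1+0j), (0.33+0j), (-0.11+0j), (-0.25-0j), (-0.07+0j)], [0.12-0.00j, (-0.41-0j), 0.14-0.00j, 0.31+0.00j, (0.09-0j)], [0.04-0.00j, (-0.12-0j), 0.04-0.00j, (0.09+0j), 0.03-0.00j], [0.02-0.00j, -0.06-0.00j, (0.02-0j), 0.05+0.00j, (0.01-0j)], [(-0.19+0j), 0.65+0.00j, (-0.22+0j), (-0.48-0j), (-0.14+0j)]] + [[(0.04+0j), (0.16-0.01j), -0.09-0.03j, -0.04-0.16j, 0.06-0.03j], [-0.03+0.02j, -0.10+0.10j, (0.08-0.04j), 0.12+0.07j, (-0.02+0.06j)], [(-0.01-0.01j), (-0.05-0.04j), (0.02+0.03j), (-0.03+0.06j), -0.03-0.01j], [(-0.06+0.01j), -0.23+0.07j, 0.15+0.01j, 0.13+0.22j, -0.08+0.07j], [0.04+0.08j, (0.22+0.28j), (-0.06-0.21j), 0.23-0.28j, 0.13+0.08j]] + [[0.04-0.00j, 0.16+0.01j, (-0.09+0.03j), -0.04+0.16j, (0.06+0.03j)],[(-0.03-0.02j), -0.10-0.10j, 0.08+0.04j, (0.12-0.07j), -0.02-0.06j],[(-0.01+0.01j), (-0.05+0.04j), 0.02-0.03j, -0.03-0.06j, -0.03+0.01j],[-0.06-0.01j, (-0.23-0.07j), 0.15-0.01j, 0.13-0.22j, (-0.08-0.07j)],[0.04-0.08j, 0.22-0.28j, -0.06+0.21j, (0.23+0.28j), 0.13-0.08j]]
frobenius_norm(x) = 3.22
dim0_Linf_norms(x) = [1.16, 1.62, 1.15, 0.63, 0.41]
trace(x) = -1.78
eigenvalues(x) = [(-0.83+1.21j), (-0.83-1.21j), (-0.57+0j), (0.22+0.43j), (0.22-0.43j)]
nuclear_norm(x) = 5.81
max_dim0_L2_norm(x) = 1.93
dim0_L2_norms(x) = [1.83, 1.93, 1.46, 0.97, 0.42]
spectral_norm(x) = 2.53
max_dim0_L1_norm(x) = 3.64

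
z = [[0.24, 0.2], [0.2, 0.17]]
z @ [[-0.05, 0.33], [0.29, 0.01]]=[[0.05,0.08], [0.04,0.07]]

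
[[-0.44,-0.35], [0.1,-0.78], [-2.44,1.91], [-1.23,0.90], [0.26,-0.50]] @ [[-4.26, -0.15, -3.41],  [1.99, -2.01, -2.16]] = [[1.18, 0.77, 2.26], [-1.98, 1.55, 1.34], [14.20, -3.47, 4.19], [7.03, -1.62, 2.25], [-2.10, 0.97, 0.19]]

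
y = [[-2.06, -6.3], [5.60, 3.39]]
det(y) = 28.297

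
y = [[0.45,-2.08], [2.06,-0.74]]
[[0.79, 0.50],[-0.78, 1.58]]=y @ [[-0.56, 0.74], [-0.50, -0.08]]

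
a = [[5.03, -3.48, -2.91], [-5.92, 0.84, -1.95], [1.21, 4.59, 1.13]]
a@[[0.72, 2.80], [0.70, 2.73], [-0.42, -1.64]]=[[2.41, 9.36], [-2.86, -11.08], [3.61, 14.07]]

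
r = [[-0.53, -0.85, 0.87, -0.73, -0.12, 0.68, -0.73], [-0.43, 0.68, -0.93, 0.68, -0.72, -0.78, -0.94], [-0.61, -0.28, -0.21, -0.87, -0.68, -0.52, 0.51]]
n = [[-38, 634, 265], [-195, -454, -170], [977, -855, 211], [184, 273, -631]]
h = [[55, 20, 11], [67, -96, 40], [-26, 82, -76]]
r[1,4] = -0.724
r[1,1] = 0.68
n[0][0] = -38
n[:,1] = [634, -454, -855, 273]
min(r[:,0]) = -0.612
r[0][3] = -0.733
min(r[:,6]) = -0.944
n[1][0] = -195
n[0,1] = 634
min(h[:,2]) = -76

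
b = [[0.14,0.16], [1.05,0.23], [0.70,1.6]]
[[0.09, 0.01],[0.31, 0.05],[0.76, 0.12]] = b@[[0.21, 0.03], [0.38, 0.06]]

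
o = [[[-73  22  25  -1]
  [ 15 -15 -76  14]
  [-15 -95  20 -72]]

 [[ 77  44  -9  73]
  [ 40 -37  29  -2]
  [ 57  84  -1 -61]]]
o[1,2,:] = [57, 84, -1, -61]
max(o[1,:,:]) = 84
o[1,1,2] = 29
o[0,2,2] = 20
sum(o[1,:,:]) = 294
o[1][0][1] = 44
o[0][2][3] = -72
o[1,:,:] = [[77, 44, -9, 73], [40, -37, 29, -2], [57, 84, -1, -61]]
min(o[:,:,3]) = -72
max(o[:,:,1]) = 84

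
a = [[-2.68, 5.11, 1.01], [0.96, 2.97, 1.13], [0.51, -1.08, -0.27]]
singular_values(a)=[6.49, 2.16, 0.04]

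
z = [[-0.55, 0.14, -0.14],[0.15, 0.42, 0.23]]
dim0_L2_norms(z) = [0.57, 0.44, 0.27]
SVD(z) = [[-0.9, 0.43], [0.43, 0.90]] @ diag([0.6070262215728558, 0.4743618516733635]) @ [[0.92,  0.09,  0.37], [-0.22,  0.93,  0.31]]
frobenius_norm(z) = 0.77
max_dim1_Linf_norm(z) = 0.55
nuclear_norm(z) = 1.08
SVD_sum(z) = [[-0.51, -0.05, -0.2],[0.24, 0.02, 0.10]] + [[-0.04, 0.19, 0.06], [-0.09, 0.4, 0.13]]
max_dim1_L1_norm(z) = 0.83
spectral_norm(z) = 0.61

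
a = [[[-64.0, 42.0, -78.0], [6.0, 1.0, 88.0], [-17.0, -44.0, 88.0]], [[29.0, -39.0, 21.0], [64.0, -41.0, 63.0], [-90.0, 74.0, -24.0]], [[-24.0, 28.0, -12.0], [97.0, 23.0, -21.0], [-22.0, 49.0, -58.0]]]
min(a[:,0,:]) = -78.0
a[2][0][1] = 28.0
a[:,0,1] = [42.0, -39.0, 28.0]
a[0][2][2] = 88.0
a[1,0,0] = 29.0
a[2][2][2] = -58.0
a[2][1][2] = -21.0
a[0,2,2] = 88.0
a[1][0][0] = 29.0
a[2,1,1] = 23.0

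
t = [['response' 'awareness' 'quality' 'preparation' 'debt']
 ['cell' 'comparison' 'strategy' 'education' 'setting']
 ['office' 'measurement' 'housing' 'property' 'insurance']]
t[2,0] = 'office'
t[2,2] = 'housing'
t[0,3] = 'preparation'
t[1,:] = ['cell', 'comparison', 'strategy', 'education', 'setting']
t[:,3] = ['preparation', 'education', 'property']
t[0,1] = 'awareness'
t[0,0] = 'response'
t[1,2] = 'strategy'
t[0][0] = 'response'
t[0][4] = 'debt'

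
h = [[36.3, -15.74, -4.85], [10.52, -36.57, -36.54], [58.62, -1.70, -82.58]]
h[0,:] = [36.3, -15.74, -4.85]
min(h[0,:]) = -15.74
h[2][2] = -82.58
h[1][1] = -36.57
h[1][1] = -36.57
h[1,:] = [10.52, -36.57, -36.54]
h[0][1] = -15.74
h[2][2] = -82.58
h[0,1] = -15.74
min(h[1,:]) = -36.57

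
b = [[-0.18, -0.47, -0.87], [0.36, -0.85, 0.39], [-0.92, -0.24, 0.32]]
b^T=[[-0.18,  0.36,  -0.92], [-0.47,  -0.85,  -0.24], [-0.87,  0.39,  0.32]]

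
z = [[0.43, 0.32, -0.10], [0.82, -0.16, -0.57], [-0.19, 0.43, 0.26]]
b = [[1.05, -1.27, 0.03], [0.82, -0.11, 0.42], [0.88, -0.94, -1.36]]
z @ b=[[0.63, -0.49, 0.28], [0.23, -0.49, 0.73], [0.38, -0.05, -0.18]]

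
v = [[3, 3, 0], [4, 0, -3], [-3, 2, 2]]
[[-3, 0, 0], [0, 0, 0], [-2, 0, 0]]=v@[[0, 0, 0], [-1, 0, 0], [0, 0, 0]]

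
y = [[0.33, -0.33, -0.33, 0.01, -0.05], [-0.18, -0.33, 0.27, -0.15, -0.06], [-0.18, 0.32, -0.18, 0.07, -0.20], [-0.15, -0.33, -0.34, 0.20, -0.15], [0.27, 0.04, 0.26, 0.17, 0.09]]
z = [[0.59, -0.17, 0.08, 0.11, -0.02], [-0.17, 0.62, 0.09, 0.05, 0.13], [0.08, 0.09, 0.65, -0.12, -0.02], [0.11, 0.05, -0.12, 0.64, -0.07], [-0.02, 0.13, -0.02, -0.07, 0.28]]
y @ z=[[0.23, -0.30, -0.22, 0.07, -0.06], [-0.04, -0.17, 0.15, -0.16, -0.05], [-0.16, 0.19, -0.11, 0.08, -0.01], [-0.03, -0.22, -0.28, 0.15, -0.09], [0.19, 0.02, 0.17, 0.1, 0.01]]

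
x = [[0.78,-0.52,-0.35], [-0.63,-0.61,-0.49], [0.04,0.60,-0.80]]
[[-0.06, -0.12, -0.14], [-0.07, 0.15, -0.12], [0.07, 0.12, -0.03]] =x@[[0.00, -0.18, -0.04], [0.12, 0.04, 0.13], [-0.00, -0.13, 0.13]]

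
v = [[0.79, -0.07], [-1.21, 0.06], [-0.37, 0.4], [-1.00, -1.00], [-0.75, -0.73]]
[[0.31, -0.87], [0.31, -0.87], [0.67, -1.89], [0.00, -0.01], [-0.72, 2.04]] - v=[[-0.48,-0.80], [1.52,-0.93], [1.04,-2.29], [1.00,0.99], [0.03,2.77]]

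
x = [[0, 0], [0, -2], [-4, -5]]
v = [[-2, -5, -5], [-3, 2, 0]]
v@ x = [[20, 35], [0, -4]]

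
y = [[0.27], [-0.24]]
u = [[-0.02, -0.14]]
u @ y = [[0.03]]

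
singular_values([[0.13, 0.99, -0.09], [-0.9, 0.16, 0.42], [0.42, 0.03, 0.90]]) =[1.01, 1.0, 0.99]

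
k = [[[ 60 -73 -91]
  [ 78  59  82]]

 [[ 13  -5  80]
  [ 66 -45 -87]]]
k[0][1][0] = 78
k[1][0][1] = -5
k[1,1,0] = 66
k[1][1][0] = 66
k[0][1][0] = 78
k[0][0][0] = 60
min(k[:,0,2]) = -91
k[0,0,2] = -91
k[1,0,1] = -5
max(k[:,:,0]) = 78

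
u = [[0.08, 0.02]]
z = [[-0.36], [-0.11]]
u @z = [[-0.03]]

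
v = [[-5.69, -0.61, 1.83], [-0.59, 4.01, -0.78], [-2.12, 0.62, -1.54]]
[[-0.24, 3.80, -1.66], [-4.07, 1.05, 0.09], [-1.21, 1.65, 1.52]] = v@ [[0.19, -0.70, -0.02], [-0.96, 0.15, -0.18], [0.14, -0.05, -1.03]]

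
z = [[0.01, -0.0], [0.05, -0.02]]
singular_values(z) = [0.05, 0.0]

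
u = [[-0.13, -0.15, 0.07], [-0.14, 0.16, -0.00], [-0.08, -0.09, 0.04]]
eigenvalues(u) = [-0.15, -0.0, 0.23]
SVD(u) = [[0.8, 0.3, -0.52], [-0.35, 0.94, -0.01], [0.48, 0.19, 0.86]] @ diag([0.25074621444608525, 0.20669337899900672, 0.0020452430004297474]) @ [[-0.37, -0.88, 0.30], [-0.89, 0.43, 0.14], [-0.25, -0.22, -0.94]]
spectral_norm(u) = 0.25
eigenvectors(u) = [[0.79, -0.26, 0.42], [0.35, -0.22, -0.88], [0.49, -0.94, 0.24]]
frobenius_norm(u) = 0.32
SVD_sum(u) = [[-0.08,-0.18,0.06], [0.03,0.08,-0.03], [-0.05,-0.11,0.04]] + [[-0.05, 0.03, 0.01], [-0.17, 0.08, 0.03], [-0.03, 0.02, 0.01]] + [[0.0, 0.00, 0.0], [0.0, 0.0, 0.00], [-0.00, -0.00, -0.0]]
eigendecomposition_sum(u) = [[-0.16, -0.06, 0.06], [-0.07, -0.03, 0.03], [-0.1, -0.04, 0.04]] + [[0.00,0.00,-0.0],  [0.0,0.00,-0.00],  [0.00,0.0,-0.00]] + [[0.03, -0.09, 0.01],[-0.07, 0.19, -0.03],[0.02, -0.05, 0.01]]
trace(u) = 0.07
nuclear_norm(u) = 0.46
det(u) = 0.00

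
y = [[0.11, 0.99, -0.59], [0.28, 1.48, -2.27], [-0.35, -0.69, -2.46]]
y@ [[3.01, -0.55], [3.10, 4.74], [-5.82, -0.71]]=[[6.83, 5.05],  [18.64, 8.47],  [11.12, -1.33]]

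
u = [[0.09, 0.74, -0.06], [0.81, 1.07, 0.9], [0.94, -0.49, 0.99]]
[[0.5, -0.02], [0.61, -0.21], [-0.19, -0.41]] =u@ [[0.71, -0.71], [0.54, 0.09], [-0.60, 0.30]]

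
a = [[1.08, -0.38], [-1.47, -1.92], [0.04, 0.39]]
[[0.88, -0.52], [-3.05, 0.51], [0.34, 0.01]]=a@[[1.08, -0.45], [0.76, 0.08]]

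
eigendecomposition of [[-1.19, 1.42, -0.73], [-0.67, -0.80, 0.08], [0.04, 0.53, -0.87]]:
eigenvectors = [[0.82+0.00j, 0.82-0.00j, (-0.02+0j)], [0.15+0.49j, (0.15-0.49j), (0.45+0j)], [(0.22-0.17j), 0.22+0.17j, (0.89+0j)]]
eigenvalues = [(-1.13+0.99j), (-1.13-0.99j), (-0.6+0j)]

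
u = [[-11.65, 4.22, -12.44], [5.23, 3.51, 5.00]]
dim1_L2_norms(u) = [17.56, 8.04]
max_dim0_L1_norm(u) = 17.44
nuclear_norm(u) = 23.54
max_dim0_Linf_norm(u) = 12.44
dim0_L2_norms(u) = [12.77, 5.49, 13.41]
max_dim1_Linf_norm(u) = 12.44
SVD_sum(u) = [[-11.92,2.52,-12.53], [4.53,-0.96,4.77]] + [[0.27,1.70,0.09], [0.7,4.47,0.23]]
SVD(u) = [[-0.93, 0.36],  [0.36, 0.93]] @ diag([18.69437357629001, 4.845399528430018]) @ [[0.68, -0.14, 0.72],[0.15, 0.99, 0.05]]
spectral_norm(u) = 18.69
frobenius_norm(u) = 19.31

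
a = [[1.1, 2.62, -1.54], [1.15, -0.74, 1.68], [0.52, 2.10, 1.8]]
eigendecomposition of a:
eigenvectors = [[0.35, -0.5, 0.65], [-0.34, 0.28, -0.71], [-0.87, 0.82, 0.27]]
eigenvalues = [2.4, 2.19, -2.43]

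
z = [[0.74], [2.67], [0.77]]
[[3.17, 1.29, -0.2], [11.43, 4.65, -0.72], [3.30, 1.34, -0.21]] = z @[[4.28, 1.74, -0.27]]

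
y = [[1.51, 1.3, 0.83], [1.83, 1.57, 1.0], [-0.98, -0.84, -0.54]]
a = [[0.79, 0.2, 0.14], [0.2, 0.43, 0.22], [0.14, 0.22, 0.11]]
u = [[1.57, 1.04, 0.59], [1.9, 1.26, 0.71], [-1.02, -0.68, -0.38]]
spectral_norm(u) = 3.35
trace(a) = 1.33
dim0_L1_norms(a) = [1.13, 0.85, 0.47]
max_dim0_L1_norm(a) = 1.13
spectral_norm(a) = 0.94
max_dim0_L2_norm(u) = 2.67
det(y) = 0.00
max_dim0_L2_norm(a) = 0.83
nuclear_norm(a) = 1.34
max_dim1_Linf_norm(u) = 1.9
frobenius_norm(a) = 1.02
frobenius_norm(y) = 3.66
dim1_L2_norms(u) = [1.97, 2.39, 1.28]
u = y @ a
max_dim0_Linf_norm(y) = 1.83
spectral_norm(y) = 3.66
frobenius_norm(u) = 3.35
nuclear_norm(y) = 3.67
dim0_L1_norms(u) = [4.49, 2.98, 1.68]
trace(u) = 2.45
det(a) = -0.00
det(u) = -0.00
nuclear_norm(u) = 3.36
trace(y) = 2.54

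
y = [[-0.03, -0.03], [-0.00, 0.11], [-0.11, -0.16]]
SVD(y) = [[-0.18, -0.22], [0.44, -0.89], [-0.88, -0.40]] @ diag([0.21976451980123465, 0.05747656771705094]) @ [[0.46, 0.89],[0.89, -0.46]]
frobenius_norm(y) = 0.23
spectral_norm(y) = 0.22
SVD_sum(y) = [[-0.02, -0.04], [0.05, 0.09], [-0.09, -0.17]] + [[-0.01, 0.01], [-0.05, 0.02], [-0.02, 0.01]]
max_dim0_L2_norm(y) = 0.2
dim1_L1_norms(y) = [0.06, 0.11, 0.27]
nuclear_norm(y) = 0.28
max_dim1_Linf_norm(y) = 0.16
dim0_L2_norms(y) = [0.11, 0.2]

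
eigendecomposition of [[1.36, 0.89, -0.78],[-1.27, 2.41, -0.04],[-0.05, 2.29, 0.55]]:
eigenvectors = [[(-0.04+0j), -0.42-0.29j, -0.42+0.29j], [(0.63+0j), -0.14-0.35j, (-0.14+0.35j)], [(0.77+0j), (-0.77+0j), (-0.77-0j)]]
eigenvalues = [(2.43+0j), (0.94+1.03j), (0.94-1.03j)]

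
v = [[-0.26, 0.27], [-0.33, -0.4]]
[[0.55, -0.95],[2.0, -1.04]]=v @ [[-3.94, 3.41], [-1.76, -0.22]]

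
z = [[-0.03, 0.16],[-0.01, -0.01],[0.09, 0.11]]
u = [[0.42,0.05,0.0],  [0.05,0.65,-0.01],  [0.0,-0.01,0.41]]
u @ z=[[-0.01, 0.07],[-0.01, 0.00],[0.04, 0.05]]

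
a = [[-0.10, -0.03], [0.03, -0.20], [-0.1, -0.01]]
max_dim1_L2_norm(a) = 0.2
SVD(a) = [[-0.10, 0.71], [-1.00, -0.07], [-0.0, 0.7]] @ diag([0.2029706204176915, 0.1438851182272072]) @ [[-0.10, 1.00], [-1.0, -0.10]]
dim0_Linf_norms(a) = [0.1, 0.2]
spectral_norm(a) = 0.20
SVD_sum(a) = [[0.00, -0.02], [0.02, -0.20], [0.00, -0.0]] + [[-0.1, -0.01], [0.01, 0.00], [-0.10, -0.01]]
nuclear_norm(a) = 0.35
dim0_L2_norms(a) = [0.14, 0.2]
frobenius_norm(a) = 0.25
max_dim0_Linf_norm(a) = 0.2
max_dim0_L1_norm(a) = 0.24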